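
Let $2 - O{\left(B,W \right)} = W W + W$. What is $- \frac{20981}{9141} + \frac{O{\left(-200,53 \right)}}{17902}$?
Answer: $- \frac{200872561}{81821091} \approx -2.455$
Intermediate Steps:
$O{\left(B,W \right)} = 2 - W - W^{2}$ ($O{\left(B,W \right)} = 2 - \left(W W + W\right) = 2 - \left(W^{2} + W\right) = 2 - \left(W + W^{2}\right) = 2 - W - W^{2}$)
$- \frac{20981}{9141} + \frac{O{\left(-200,53 \right)}}{17902} = - \frac{20981}{9141} + \frac{2 - 53 - 53^{2}}{17902} = \left(-20981\right) \frac{1}{9141} + \left(2 - 53 - 2809\right) \frac{1}{17902} = - \frac{20981}{9141} + \left(2 - 53 - 2809\right) \frac{1}{17902} = - \frac{20981}{9141} - \frac{1430}{8951} = - \frac{200872561}{81821091}$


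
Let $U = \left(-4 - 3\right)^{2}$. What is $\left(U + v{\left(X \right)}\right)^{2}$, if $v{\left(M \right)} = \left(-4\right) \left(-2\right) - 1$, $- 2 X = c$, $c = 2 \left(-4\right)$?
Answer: $3136$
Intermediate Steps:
$c = -8$
$X = 4$ ($X = \left(- \frac{1}{2}\right) \left(-8\right) = 4$)
$U = 49$ ($U = \left(-7\right)^{2} = 49$)
$v{\left(M \right)} = 7$ ($v{\left(M \right)} = 8 - 1 = 7$)
$\left(U + v{\left(X \right)}\right)^{2} = \left(49 + 7\right)^{2} = 56^{2} = 3136$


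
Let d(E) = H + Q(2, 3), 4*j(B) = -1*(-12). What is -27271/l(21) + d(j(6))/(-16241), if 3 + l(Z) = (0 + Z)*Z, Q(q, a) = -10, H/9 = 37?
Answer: -443049785/7113558 ≈ -62.282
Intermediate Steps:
H = 333 (H = 9*37 = 333)
l(Z) = -3 + Z**2 (l(Z) = -3 + (0 + Z)*Z = -3 + Z*Z = -3 + Z**2)
j(B) = 3 (j(B) = (-1*(-12))/4 = (1/4)*12 = 3)
d(E) = 323 (d(E) = 333 - 10 = 323)
-27271/l(21) + d(j(6))/(-16241) = -27271/(-3 + 21**2) + 323/(-16241) = -27271/(-3 + 441) + 323*(-1/16241) = -27271/438 - 323/16241 = -443049785/7113558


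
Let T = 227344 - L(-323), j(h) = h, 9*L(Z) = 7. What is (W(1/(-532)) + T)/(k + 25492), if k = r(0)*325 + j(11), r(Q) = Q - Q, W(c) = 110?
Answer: 2047079/229527 ≈ 8.9187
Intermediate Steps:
L(Z) = 7/9 (L(Z) = (⅑)*7 = 7/9)
T = 2046089/9 (T = 227344 - 1*7/9 = 227344 - 7/9 = 2046089/9 ≈ 2.2734e+5)
r(Q) = 0
k = 11 (k = 0*325 + 11 = 0 + 11 = 11)
(W(1/(-532)) + T)/(k + 25492) = (110 + 2046089/9)/(11 + 25492) = (2047079/9)/25503 = (2047079/9)*(1/25503) = 2047079/229527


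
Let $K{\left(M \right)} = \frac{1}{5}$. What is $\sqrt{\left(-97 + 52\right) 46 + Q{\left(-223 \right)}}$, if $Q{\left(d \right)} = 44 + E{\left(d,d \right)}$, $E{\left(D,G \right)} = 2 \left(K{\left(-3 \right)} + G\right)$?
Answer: $\frac{i \sqrt{61790}}{5} \approx 49.715 i$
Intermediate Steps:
$K{\left(M \right)} = \frac{1}{5}$
$E{\left(D,G \right)} = \frac{2}{5} + 2 G$ ($E{\left(D,G \right)} = 2 \left(\frac{1}{5} + G\right) = \frac{2}{5} + 2 G$)
$Q{\left(d \right)} = \frac{222}{5} + 2 d$ ($Q{\left(d \right)} = 44 + \left(\frac{2}{5} + 2 d\right) = \frac{222}{5} + 2 d$)
$\sqrt{\left(-97 + 52\right) 46 + Q{\left(-223 \right)}} = \sqrt{\left(-97 + 52\right) 46 + \left(\frac{222}{5} + 2 \left(-223\right)\right)} = \sqrt{\left(-45\right) 46 + \left(\frac{222}{5} - 446\right)} = \sqrt{-2070 - \frac{2008}{5}} = \sqrt{- \frac{12358}{5}} = \frac{i \sqrt{61790}}{5}$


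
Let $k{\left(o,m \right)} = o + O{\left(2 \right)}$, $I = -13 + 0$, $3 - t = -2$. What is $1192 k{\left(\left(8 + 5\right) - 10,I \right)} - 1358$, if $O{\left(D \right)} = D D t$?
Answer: $26058$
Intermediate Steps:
$t = 5$ ($t = 3 - -2 = 3 + 2 = 5$)
$O{\left(D \right)} = 5 D^{2}$ ($O{\left(D \right)} = D D 5 = D^{2} \cdot 5 = 5 D^{2}$)
$I = -13$
$k{\left(o,m \right)} = 20 + o$ ($k{\left(o,m \right)} = o + 5 \cdot 2^{2} = o + 5 \cdot 4 = o + 20 = 20 + o$)
$1192 k{\left(\left(8 + 5\right) - 10,I \right)} - 1358 = 1192 \left(20 + \left(\left(8 + 5\right) - 10\right)\right) - 1358 = 1192 \left(20 + \left(13 - 10\right)\right) - 1358 = 1192 \left(20 + 3\right) - 1358 = 1192 \cdot 23 - 1358 = 27416 - 1358 = 26058$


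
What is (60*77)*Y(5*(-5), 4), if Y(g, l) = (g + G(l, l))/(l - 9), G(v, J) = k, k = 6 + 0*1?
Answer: 17556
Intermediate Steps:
k = 6 (k = 6 + 0 = 6)
G(v, J) = 6
Y(g, l) = (6 + g)/(-9 + l) (Y(g, l) = (g + 6)/(l - 9) = (6 + g)/(-9 + l))
(60*77)*Y(5*(-5), 4) = (60*77)*((6 + 5*(-5))/(-9 + 4)) = 4620*((6 - 25)/(-5)) = 4620*(-1/5*(-19)) = 4620*(19/5) = 17556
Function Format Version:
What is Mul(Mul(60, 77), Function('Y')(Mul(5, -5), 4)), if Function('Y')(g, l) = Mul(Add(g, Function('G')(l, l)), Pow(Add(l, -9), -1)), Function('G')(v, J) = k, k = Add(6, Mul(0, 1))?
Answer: 17556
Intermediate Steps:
k = 6 (k = Add(6, 0) = 6)
Function('G')(v, J) = 6
Function('Y')(g, l) = Mul(Pow(Add(-9, l), -1), Add(6, g)) (Function('Y')(g, l) = Mul(Add(g, 6), Pow(Add(l, -9), -1)) = Mul(Add(6, g), Pow(Add(-9, l), -1)) = Mul(Pow(Add(-9, l), -1), Add(6, g)))
Mul(Mul(60, 77), Function('Y')(Mul(5, -5), 4)) = Mul(Mul(60, 77), Mul(Pow(Add(-9, 4), -1), Add(6, Mul(5, -5)))) = Mul(4620, Mul(Pow(-5, -1), Add(6, -25))) = Mul(4620, Mul(Rational(-1, 5), -19)) = Mul(4620, Rational(19, 5)) = 17556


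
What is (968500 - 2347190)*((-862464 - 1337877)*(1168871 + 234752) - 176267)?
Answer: 4258014319430459900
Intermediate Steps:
(968500 - 2347190)*((-862464 - 1337877)*(1168871 + 234752) - 176267) = -1378690*(-2200341*1403623 - 176267) = -1378690*(-3088449235443 - 176267) = -1378690*(-3088449411710) = 4258014319430459900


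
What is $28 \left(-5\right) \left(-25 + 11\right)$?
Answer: $1960$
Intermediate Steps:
$28 \left(-5\right) \left(-25 + 11\right) = \left(-140\right) \left(-14\right) = 1960$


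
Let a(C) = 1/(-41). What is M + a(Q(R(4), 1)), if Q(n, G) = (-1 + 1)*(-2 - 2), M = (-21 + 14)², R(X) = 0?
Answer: 2008/41 ≈ 48.976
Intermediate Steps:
M = 49 (M = (-7)² = 49)
Q(n, G) = 0 (Q(n, G) = 0*(-4) = 0)
a(C) = -1/41
M + a(Q(R(4), 1)) = 49 - 1/41 = 2008/41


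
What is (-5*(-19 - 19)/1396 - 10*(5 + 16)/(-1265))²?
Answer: 2846329201/31185440836 ≈ 0.091271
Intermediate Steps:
(-5*(-19 - 19)/1396 - 10*(5 + 16)/(-1265))² = (-5*(-38)*(1/1396) - 10*21*(-1/1265))² = (190*(1/1396) - 210*(-1/1265))² = (95/698 + 42/253)² = (53351/176594)² = 2846329201/31185440836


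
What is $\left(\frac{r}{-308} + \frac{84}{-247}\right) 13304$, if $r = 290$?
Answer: $- \frac{324291652}{19019} \approx -17051.0$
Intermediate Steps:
$\left(\frac{r}{-308} + \frac{84}{-247}\right) 13304 = \left(\frac{290}{-308} + \frac{84}{-247}\right) 13304 = \left(290 \left(- \frac{1}{308}\right) + 84 \left(- \frac{1}{247}\right)\right) 13304 = \left(- \frac{145}{154} - \frac{84}{247}\right) 13304 = \left(- \frac{48751}{38038}\right) 13304 = - \frac{324291652}{19019}$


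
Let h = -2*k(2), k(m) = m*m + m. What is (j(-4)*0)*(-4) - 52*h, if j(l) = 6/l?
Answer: 624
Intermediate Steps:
k(m) = m + m² (k(m) = m² + m = m + m²)
h = -12 (h = -4*(1 + 2) = -4*3 = -2*6 = -12)
(j(-4)*0)*(-4) - 52*h = ((6/(-4))*0)*(-4) - 52*(-12) = ((6*(-¼))*0)*(-4) + 624 = -3/2*0*(-4) + 624 = 0*(-4) + 624 = 0 + 624 = 624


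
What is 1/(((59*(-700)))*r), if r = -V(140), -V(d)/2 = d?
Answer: -1/11564000 ≈ -8.6475e-8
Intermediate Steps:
V(d) = -2*d
r = 280 (r = -(-2)*140 = -1*(-280) = 280)
1/(((59*(-700)))*r) = 1/((59*(-700))*280) = (1/280)/(-41300) = -1/41300*1/280 = -1/11564000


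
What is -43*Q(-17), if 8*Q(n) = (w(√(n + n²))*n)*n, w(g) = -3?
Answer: 37281/8 ≈ 4660.1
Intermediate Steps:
Q(n) = -3*n²/8 (Q(n) = ((-3*n)*n)/8 = (-3*n²)/8 = -3*n²/8)
-43*Q(-17) = -(-129)*(-17)²/8 = -(-129)*289/8 = -43*(-867/8) = 37281/8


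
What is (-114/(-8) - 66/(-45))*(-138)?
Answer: -21689/10 ≈ -2168.9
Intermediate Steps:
(-114/(-8) - 66/(-45))*(-138) = (-114*(-⅛) - 66*(-1/45))*(-138) = (57/4 + 22/15)*(-138) = (943/60)*(-138) = -21689/10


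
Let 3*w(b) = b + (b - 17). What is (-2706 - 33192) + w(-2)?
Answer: -35905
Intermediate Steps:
w(b) = -17/3 + 2*b/3 (w(b) = (b + (b - 17))/3 = (b + (-17 + b))/3 = (-17 + 2*b)/3 = -17/3 + 2*b/3)
(-2706 - 33192) + w(-2) = (-2706 - 33192) + (-17/3 + (⅔)*(-2)) = -35898 + (-17/3 - 4/3) = -35898 - 7 = -35905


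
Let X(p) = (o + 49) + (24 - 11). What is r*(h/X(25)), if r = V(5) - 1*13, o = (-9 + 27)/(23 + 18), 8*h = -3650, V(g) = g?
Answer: 14965/256 ≈ 58.457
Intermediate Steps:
h = -1825/4 (h = (⅛)*(-3650) = -1825/4 ≈ -456.25)
o = 18/41 ≈ 0.43902
X(p) = 2560/41 (X(p) = (18/41 + 49) + (24 - 11) = 2027/41 + 13 = 2560/41)
r = -8 (r = 5 - 1*13 = 5 - 13 = -8)
r*(h/X(25)) = -(-3650)/2560/41 = -(-3650)*41/2560 = -8*(-14965/2048) = 14965/256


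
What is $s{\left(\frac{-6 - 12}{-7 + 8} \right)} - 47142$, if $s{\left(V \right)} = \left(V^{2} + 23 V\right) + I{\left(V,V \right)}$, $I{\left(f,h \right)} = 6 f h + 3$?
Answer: $-45285$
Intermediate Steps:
$I{\left(f,h \right)} = 3 + 6 f h$ ($I{\left(f,h \right)} = 6 f h + 3 = 3 + 6 f h$)
$s{\left(V \right)} = 3 + 7 V^{2} + 23 V$ ($s{\left(V \right)} = \left(V^{2} + 23 V\right) + \left(3 + 6 V V\right) = \left(V^{2} + 23 V\right) + \left(3 + 6 V^{2}\right) = 3 + 7 V^{2} + 23 V$)
$s{\left(\frac{-6 - 12}{-7 + 8} \right)} - 47142 = \left(3 + 7 \left(\frac{-6 - 12}{-7 + 8}\right)^{2} + 23 \frac{-6 - 12}{-7 + 8}\right) - 47142 = \left(3 + 7 \left(- \frac{18}{1}\right)^{2} + 23 \left(- \frac{18}{1}\right)\right) - 47142 = \left(3 + 7 \left(\left(-18\right) 1\right)^{2} + 23 \left(\left(-18\right) 1\right)\right) - 47142 = \left(3 + 7 \left(-18\right)^{2} + 23 \left(-18\right)\right) - 47142 = \left(3 + 7 \cdot 324 - 414\right) - 47142 = \left(3 + 2268 - 414\right) - 47142 = 1857 - 47142 = -45285$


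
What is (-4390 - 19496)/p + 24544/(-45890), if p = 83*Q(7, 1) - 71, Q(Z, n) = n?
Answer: -7028353/3530 ≈ -1991.0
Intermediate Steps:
p = 12 (p = 83*1 - 71 = 83 - 71 = 12)
(-4390 - 19496)/p + 24544/(-45890) = (-4390 - 19496)/12 + 24544/(-45890) = -23886*1/12 + 24544*(-1/45890) = -3981/2 - 944/1765 = -7028353/3530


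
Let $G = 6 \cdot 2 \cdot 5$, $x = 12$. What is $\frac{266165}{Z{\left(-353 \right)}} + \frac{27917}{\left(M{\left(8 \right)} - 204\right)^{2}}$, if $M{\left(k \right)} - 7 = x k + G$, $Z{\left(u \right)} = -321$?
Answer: $- \frac{438462008}{539601} \approx -812.57$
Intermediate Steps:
$G = 60$ ($G = 12 \cdot 5 = 60$)
$M{\left(k \right)} = 67 + 12 k$ ($M{\left(k \right)} = 7 + \left(12 k + 60\right) = 7 + \left(60 + 12 k\right) = 67 + 12 k$)
$\frac{266165}{Z{\left(-353 \right)}} + \frac{27917}{\left(M{\left(8 \right)} - 204\right)^{2}} = \frac{266165}{-321} + \frac{27917}{\left(\left(67 + 12 \cdot 8\right) - 204\right)^{2}} = 266165 \left(- \frac{1}{321}\right) + \frac{27917}{\left(\left(67 + 96\right) - 204\right)^{2}} = - \frac{266165}{321} + \frac{27917}{\left(163 - 204\right)^{2}} = - \frac{266165}{321} + \frac{27917}{\left(-41\right)^{2}} = - \frac{266165}{321} + \frac{27917}{1681} = - \frac{438462008}{539601}$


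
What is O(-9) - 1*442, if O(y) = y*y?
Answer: -361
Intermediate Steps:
O(y) = y²
O(-9) - 1*442 = (-9)² - 1*442 = 81 - 442 = -361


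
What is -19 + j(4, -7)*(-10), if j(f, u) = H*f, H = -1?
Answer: 21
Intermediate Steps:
j(f, u) = -f
-19 + j(4, -7)*(-10) = -19 - 1*4*(-10) = -19 - 4*(-10) = -19 + 40 = 21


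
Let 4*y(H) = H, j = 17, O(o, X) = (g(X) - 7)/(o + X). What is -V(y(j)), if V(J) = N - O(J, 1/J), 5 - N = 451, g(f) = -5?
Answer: 135214/305 ≈ 443.32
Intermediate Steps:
N = -446 (N = 5 - 1*451 = 5 - 451 = -446)
O(o, X) = -12/(X + o) (O(o, X) = (-5 - 7)/(o + X) = -12/(X + o))
y(H) = H/4
V(J) = -446 + 12/(J + 1/J) (V(J) = -446 - (-12)/(1/J + J) = -446 - (-12)/(J + 1/J) = -446 + 12/(J + 1/J))
-V(y(j)) = -(-446 + 12/((¼)*17 + 1/((¼)*17))) = -(-446 + 12/(17/4 + 1/(17/4))) = -(-446 + 12/(17/4 + 4/17)) = -(-446 + 12/(305/68)) = -(-446 + 12*(68/305)) = -(-446 + 816/305) = -1*(-135214/305) = 135214/305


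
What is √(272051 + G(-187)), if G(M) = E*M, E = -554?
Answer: √375649 ≈ 612.90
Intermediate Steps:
G(M) = -554*M
√(272051 + G(-187)) = √(272051 - 554*(-187)) = √(272051 + 103598) = √375649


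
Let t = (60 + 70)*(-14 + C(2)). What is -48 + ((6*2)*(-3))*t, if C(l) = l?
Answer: 56112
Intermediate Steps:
t = -1560 (t = (60 + 70)*(-14 + 2) = 130*(-12) = -1560)
-48 + ((6*2)*(-3))*t = -48 + ((6*2)*(-3))*(-1560) = -48 + (12*(-3))*(-1560) = -48 - 36*(-1560) = -48 + 56160 = 56112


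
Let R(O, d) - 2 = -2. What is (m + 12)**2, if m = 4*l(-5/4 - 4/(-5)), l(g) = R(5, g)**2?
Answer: 144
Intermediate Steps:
R(O, d) = 0 (R(O, d) = 2 - 2 = 0)
l(g) = 0 (l(g) = 0**2 = 0)
m = 0 (m = 4*0 = 0)
(m + 12)**2 = (0 + 12)**2 = 12**2 = 144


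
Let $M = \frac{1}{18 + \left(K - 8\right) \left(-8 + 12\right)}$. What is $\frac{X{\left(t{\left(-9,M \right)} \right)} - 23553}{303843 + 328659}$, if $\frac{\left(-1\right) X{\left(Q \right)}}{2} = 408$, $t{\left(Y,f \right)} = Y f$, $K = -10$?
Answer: $- \frac{8123}{210834} \approx -0.038528$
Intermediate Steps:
$M = - \frac{1}{54}$ ($M = \frac{1}{18 + \left(-10 - 8\right) \left(-8 + 12\right)} = \frac{1}{18 - 72} = \frac{1}{-54} = - \frac{1}{54} \approx -0.018519$)
$X{\left(Q \right)} = -816$ ($X{\left(Q \right)} = \left(-2\right) 408 = -816$)
$\frac{X{\left(t{\left(-9,M \right)} \right)} - 23553}{303843 + 328659} = \frac{-816 - 23553}{303843 + 328659} = - \frac{24369}{632502} = \left(-24369\right) \frac{1}{632502} = - \frac{8123}{210834}$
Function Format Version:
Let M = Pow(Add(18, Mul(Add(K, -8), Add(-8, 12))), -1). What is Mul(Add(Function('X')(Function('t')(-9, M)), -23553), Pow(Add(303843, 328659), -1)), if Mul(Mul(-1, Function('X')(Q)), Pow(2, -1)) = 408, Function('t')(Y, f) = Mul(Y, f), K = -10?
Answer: Rational(-8123, 210834) ≈ -0.038528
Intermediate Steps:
M = Rational(-1, 54) (M = Pow(Add(18, Mul(Add(-10, -8), Add(-8, 12))), -1) = Pow(Add(18, Mul(-18, 4)), -1) = Pow(Add(18, -72), -1) = Pow(-54, -1) = Rational(-1, 54) ≈ -0.018519)
Function('X')(Q) = -816 (Function('X')(Q) = Mul(-2, 408) = -816)
Mul(Add(Function('X')(Function('t')(-9, M)), -23553), Pow(Add(303843, 328659), -1)) = Mul(Add(-816, -23553), Pow(Add(303843, 328659), -1)) = Mul(-24369, Pow(632502, -1)) = Mul(-24369, Rational(1, 632502)) = Rational(-8123, 210834)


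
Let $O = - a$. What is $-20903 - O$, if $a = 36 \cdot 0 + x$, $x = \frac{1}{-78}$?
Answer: $- \frac{1630435}{78} \approx -20903.0$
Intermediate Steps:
$x = - \frac{1}{78} \approx -0.012821$
$a = - \frac{1}{78}$ ($a = 36 \cdot 0 - \frac{1}{78} = 0 - \frac{1}{78} = - \frac{1}{78} \approx -0.012821$)
$O = \frac{1}{78}$ ($O = \left(-1\right) \left(- \frac{1}{78}\right) = \frac{1}{78} \approx 0.012821$)
$-20903 - O = -20903 - \frac{1}{78} = - \frac{1630435}{78}$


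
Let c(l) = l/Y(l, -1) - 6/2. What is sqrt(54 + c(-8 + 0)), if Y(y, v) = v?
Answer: sqrt(59) ≈ 7.6811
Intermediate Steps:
c(l) = -3 - l (c(l) = l/(-1) - 6/2 = l*(-1) - 6*1/2 = -l - 3 = -3 - l)
sqrt(54 + c(-8 + 0)) = sqrt(54 + (-3 - (-8 + 0))) = sqrt(54 + (-3 - 1*(-8))) = sqrt(54 + (-3 + 8)) = sqrt(54 + 5) = sqrt(59)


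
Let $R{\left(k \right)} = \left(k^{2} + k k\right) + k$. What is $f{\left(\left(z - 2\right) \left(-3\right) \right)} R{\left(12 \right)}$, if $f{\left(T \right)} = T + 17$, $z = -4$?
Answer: $10500$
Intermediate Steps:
$R{\left(k \right)} = k + 2 k^{2}$ ($R{\left(k \right)} = \left(k^{2} + k^{2}\right) + k = 2 k^{2} + k = k + 2 k^{2}$)
$f{\left(T \right)} = 17 + T$
$f{\left(\left(z - 2\right) \left(-3\right) \right)} R{\left(12 \right)} = \left(17 + \left(-4 - 2\right) \left(-3\right)\right) 12 \left(1 + 2 \cdot 12\right) = \left(17 - -18\right) 12 \left(1 + 24\right) = \left(17 + 18\right) 12 \cdot 25 = 35 \cdot 300 = 10500$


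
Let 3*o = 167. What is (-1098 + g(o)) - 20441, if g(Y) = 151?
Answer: -21388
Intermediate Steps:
o = 167/3 (o = (⅓)*167 = 167/3 ≈ 55.667)
(-1098 + g(o)) - 20441 = (-1098 + 151) - 20441 = -947 - 20441 = -21388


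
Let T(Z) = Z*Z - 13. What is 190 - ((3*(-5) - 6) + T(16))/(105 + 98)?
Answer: 38348/203 ≈ 188.91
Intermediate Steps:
T(Z) = -13 + Z² (T(Z) = Z² - 13 = -13 + Z²)
190 - ((3*(-5) - 6) + T(16))/(105 + 98) = 190 - ((3*(-5) - 6) + (-13 + 16²))/(105 + 98) = 190 - ((-15 - 6) + (-13 + 256))/203 = 190 - (-21 + 243)/203 = 190 - 222/203 = 38348/203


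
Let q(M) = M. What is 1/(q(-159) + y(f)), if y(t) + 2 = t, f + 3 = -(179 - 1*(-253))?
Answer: -1/596 ≈ -0.0016779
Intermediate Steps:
f = -435 (f = -3 - (179 - 1*(-253)) = -3 - (179 + 253) = -3 - 1*432 = -3 - 432 = -435)
y(t) = -2 + t
1/(q(-159) + y(f)) = 1/(-159 + (-2 - 435)) = 1/(-159 - 437) = 1/(-596) = -1/596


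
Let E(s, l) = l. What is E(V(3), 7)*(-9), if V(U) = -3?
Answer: -63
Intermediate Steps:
E(V(3), 7)*(-9) = 7*(-9) = -63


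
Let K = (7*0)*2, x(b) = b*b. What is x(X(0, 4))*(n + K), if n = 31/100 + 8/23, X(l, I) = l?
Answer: 0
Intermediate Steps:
x(b) = b**2
K = 0 (K = 0*2 = 0)
n = 1513/2300 (n = 31*(1/100) + 8*(1/23) = 31/100 + 8/23 = 1513/2300 ≈ 0.65783)
x(X(0, 4))*(n + K) = 0**2*(1513/2300 + 0) = 0*(1513/2300) = 0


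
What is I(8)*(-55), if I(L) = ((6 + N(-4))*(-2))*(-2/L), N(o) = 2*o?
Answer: 55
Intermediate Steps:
I(L) = -8/L (I(L) = ((6 + 2*(-4))*(-2))*(-2/L) = ((6 - 8)*(-2))*(-2/L) = (-2*(-2))*(-2/L) = 4*(-2/L) = -8/L)
I(8)*(-55) = -8/8*(-55) = -8*⅛*(-55) = -1*(-55) = 55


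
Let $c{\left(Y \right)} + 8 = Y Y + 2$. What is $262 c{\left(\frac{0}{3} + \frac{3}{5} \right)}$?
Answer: $- \frac{36942}{25} \approx -1477.7$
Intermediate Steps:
$c{\left(Y \right)} = -6 + Y^{2}$ ($c{\left(Y \right)} = -8 + \left(Y Y + 2\right) = -8 + \left(Y^{2} + 2\right) = -8 + \left(2 + Y^{2}\right) = -6 + Y^{2}$)
$262 c{\left(\frac{0}{3} + \frac{3}{5} \right)} = 262 \left(-6 + \left(\frac{0}{3} + \frac{3}{5}\right)^{2}\right) = 262 \left(-6 + \left(0 \cdot \frac{1}{3} + 3 \cdot \frac{1}{5}\right)^{2}\right) = 262 \left(-6 + \left(0 + \frac{3}{5}\right)^{2}\right) = 262 \left(-6 + \left(\frac{3}{5}\right)^{2}\right) = 262 \left(-6 + \frac{9}{25}\right) = 262 \left(- \frac{141}{25}\right) = - \frac{36942}{25}$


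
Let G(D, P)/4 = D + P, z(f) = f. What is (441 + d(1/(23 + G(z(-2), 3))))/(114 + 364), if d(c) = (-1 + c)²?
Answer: 322165/348462 ≈ 0.92453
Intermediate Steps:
G(D, P) = 4*D + 4*P (G(D, P) = 4*(D + P) = 4*D + 4*P)
(441 + d(1/(23 + G(z(-2), 3))))/(114 + 364) = (441 + (-1 + 1/(23 + (4*(-2) + 4*3)))²)/(114 + 364) = (441 + (-1 + 1/(23 + (-8 + 12)))²)/478 = (441 + (-1 + 1/(23 + 4))²)*(1/478) = (441 + (-1 + 1/27)²)*(1/478) = (441 + (-26/27)²)*(1/478) = (441 + 676/729)*(1/478) = (322165/729)*(1/478) = 322165/348462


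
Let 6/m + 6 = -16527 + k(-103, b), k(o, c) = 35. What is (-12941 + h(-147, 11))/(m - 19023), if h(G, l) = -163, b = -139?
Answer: 18015816/26153455 ≈ 0.68885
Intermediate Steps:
m = -3/8249 (m = 6/(-6 + (-16527 + 35)) = 6/(-6 - 16492) = 6/(-16498) = 6*(-1/16498) = -3/8249 ≈ -0.00036368)
(-12941 + h(-147, 11))/(m - 19023) = (-12941 - 163)/(-3/8249 - 19023) = -13104/(-156920730/8249) = -13104*(-8249/156920730) = 18015816/26153455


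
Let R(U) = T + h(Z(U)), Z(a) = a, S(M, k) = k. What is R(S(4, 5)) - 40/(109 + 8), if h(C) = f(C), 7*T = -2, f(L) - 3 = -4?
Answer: -1333/819 ≈ -1.6276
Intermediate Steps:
f(L) = -1 (f(L) = 3 - 4 = -1)
T = -2/7 (T = (⅐)*(-2) = -2/7 ≈ -0.28571)
h(C) = -1
R(U) = -9/7 (R(U) = -2/7 - 1 = -9/7)
R(S(4, 5)) - 40/(109 + 8) = -9/7 - 40/(109 + 8) = -9/7 - 40/117 = -1333/819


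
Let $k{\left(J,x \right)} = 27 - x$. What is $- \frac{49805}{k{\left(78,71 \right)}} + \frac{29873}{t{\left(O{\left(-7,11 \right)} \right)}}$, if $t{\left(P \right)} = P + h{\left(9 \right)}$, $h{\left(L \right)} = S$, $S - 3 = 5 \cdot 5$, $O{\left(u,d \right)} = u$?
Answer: $\frac{2360317}{924} \approx 2554.5$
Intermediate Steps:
$S = 28$ ($S = 3 + 5 \cdot 5 = 3 + 25 = 28$)
$h{\left(L \right)} = 28$
$t{\left(P \right)} = 28 + P$ ($t{\left(P \right)} = P + 28 = 28 + P$)
$- \frac{49805}{k{\left(78,71 \right)}} + \frac{29873}{t{\left(O{\left(-7,11 \right)} \right)}} = - \frac{49805}{27 - 71} + \frac{29873}{28 - 7} = - \frac{49805}{27 - 71} + \frac{29873}{21} = - \frac{49805}{-44} + 29873 \cdot \frac{1}{21} = \left(-49805\right) \left(- \frac{1}{44}\right) + \frac{29873}{21} = \frac{49805}{44} + \frac{29873}{21} = \frac{2360317}{924}$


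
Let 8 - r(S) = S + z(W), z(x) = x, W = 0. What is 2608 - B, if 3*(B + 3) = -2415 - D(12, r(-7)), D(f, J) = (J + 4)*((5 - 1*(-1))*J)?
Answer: 3986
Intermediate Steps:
r(S) = 8 - S (r(S) = 8 - (S + 0) = 8 - S)
D(f, J) = 6*J*(4 + J) (D(f, J) = (4 + J)*((5 + 1)*J) = (4 + J)*(6*J) = 6*J*(4 + J))
B = -1378 (B = -3 + (-2415 - 6*(8 - 1*(-7))*(4 + (8 - 1*(-7))))/3 = -3 + (-2415 - 6*(8 + 7)*(4 + (8 + 7)))/3 = -3 + (-2415 - 6*15*(4 + 15))/3 = -3 + (-2415 - 6*15*19)/3 = -3 + (-2415 - 1*1710)/3 = -3 + (-2415 - 1710)/3 = -3 + (⅓)*(-4125) = -3 - 1375 = -1378)
2608 - B = 2608 - 1*(-1378) = 2608 + 1378 = 3986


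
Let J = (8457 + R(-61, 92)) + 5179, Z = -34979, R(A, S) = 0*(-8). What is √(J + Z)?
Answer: I*√21343 ≈ 146.09*I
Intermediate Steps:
R(A, S) = 0
J = 13636 (J = (8457 + 0) + 5179 = 8457 + 5179 = 13636)
√(J + Z) = √(13636 - 34979) = √(-21343) = I*√21343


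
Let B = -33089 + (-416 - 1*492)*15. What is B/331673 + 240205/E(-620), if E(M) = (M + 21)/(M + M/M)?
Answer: 49315400546644/198672127 ≈ 2.4823e+5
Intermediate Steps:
E(M) = (21 + M)/(1 + M) (E(M) = (21 + M)/(M + 1) = (21 + M)/(1 + M))
B = -46709 (B = -33089 + (-416 - 492)*15 = -33089 - 908*15 = -33089 - 13620 = -46709)
B/331673 + 240205/E(-620) = -46709/331673 + 240205/(((21 - 620)/(1 - 620))) = -46709*1/331673 + 240205/((-599/(-619))) = -46709/331673 + 240205/((-1/619*(-599))) = -46709/331673 + 240205/(599/619) = -46709/331673 + 240205*(619/599) = -46709/331673 + 148686895/599 = 49315400546644/198672127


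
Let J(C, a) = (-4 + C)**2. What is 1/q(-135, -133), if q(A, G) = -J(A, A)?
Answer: -1/19321 ≈ -5.1757e-5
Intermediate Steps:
q(A, G) = -(-4 + A)**2
1/q(-135, -133) = 1/(-(-4 - 135)**2) = 1/(-1*(-139)**2) = 1/(-1*19321) = 1/(-19321) = -1/19321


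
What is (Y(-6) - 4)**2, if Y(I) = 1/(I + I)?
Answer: 2401/144 ≈ 16.674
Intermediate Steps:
Y(I) = 1/(2*I)
(Y(-6) - 4)**2 = ((1/2)/(-6) - 4)**2 = ((1/2)*(-1/6) - 4)**2 = (-1/12 - 4)**2 = (-49/12)**2 = 2401/144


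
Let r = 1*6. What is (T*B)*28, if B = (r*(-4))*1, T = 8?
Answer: -5376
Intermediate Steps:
r = 6
B = -24 (B = (6*(-4))*1 = -24*1 = -24)
(T*B)*28 = (8*(-24))*28 = -192*28 = -5376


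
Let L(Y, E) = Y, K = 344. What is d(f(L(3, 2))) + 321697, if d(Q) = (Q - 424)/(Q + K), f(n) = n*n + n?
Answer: 28630930/89 ≈ 3.2170e+5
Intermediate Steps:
f(n) = n + n**2 (f(n) = n**2 + n = n + n**2)
d(Q) = (-424 + Q)/(344 + Q) (d(Q) = (Q - 424)/(Q + 344) = (-424 + Q)/(344 + Q))
d(f(L(3, 2))) + 321697 = (-424 + 3*(1 + 3))/(344 + 3*(1 + 3)) + 321697 = (-424 + 3*4)/(344 + 3*4) + 321697 = (-424 + 12)/(344 + 12) + 321697 = -412/356 + 321697 = (1/356)*(-412) + 321697 = -103/89 + 321697 = 28630930/89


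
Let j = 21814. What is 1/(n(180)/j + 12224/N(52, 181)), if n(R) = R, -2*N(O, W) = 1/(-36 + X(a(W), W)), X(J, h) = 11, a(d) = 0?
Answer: 10907/6666358490 ≈ 1.6361e-6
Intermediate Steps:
N(O, W) = 1/50 (N(O, W) = -1/(2*(-36 + 11)) = -1/2/(-25) = -1/2*(-1/25) = 1/50)
1/(n(180)/j + 12224/N(52, 181)) = 1/(180/21814 + 12224/(1/50)) = 1/(180*(1/21814) + 12224*50) = 1/(90/10907 + 611200) = 1/(6666358490/10907) = 10907/6666358490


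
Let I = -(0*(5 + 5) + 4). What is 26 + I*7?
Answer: -2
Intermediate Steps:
I = -4 (I = -(0*10 + 4) = -(0 + 4) = -1*4 = -4)
26 + I*7 = 26 - 4*7 = 26 - 28 = -2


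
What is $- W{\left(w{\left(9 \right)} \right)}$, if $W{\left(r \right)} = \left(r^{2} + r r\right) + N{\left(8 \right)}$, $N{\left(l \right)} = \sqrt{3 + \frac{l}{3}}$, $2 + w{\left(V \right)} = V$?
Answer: $-98 - \frac{\sqrt{51}}{3} \approx -100.38$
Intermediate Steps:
$w{\left(V \right)} = -2 + V$
$N{\left(l \right)} = \sqrt{3 + \frac{l}{3}}$ ($N{\left(l \right)} = \sqrt{3 + l \frac{1}{3}} = \sqrt{3 + \frac{l}{3}}$)
$W{\left(r \right)} = 2 r^{2} + \frac{\sqrt{51}}{3}$ ($W{\left(r \right)} = \left(r^{2} + r r\right) + \frac{\sqrt{27 + 3 \cdot 8}}{3} = \left(r^{2} + r^{2}\right) + \frac{\sqrt{27 + 24}}{3} = 2 r^{2} + \frac{\sqrt{51}}{3}$)
$- W{\left(w{\left(9 \right)} \right)} = - (2 \left(-2 + 9\right)^{2} + \frac{\sqrt{51}}{3}) = - (2 \cdot 7^{2} + \frac{\sqrt{51}}{3}) = - (2 \cdot 49 + \frac{\sqrt{51}}{3}) = - (98 + \frac{\sqrt{51}}{3}) = -98 - \frac{\sqrt{51}}{3}$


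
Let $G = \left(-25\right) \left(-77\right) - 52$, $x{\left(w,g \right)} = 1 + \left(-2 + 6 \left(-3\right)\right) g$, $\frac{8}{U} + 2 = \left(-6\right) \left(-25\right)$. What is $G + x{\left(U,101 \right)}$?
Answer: $-146$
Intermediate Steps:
$U = \frac{2}{37}$ ($U = \frac{8}{-2 - -150} = \frac{8}{-2 + 150} = \frac{8}{148} = 8 \cdot \frac{1}{148} = \frac{2}{37} \approx 0.054054$)
$x{\left(w,g \right)} = 1 - 20 g$ ($x{\left(w,g \right)} = 1 + \left(-2 - 18\right) g = 1 - 20 g$)
$G = 1873$ ($G = 1925 - 52 = 1873$)
$G + x{\left(U,101 \right)} = 1873 + \left(1 - 2020\right) = 1873 - 2019 = -146$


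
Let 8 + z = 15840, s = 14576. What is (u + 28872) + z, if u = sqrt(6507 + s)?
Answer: 44704 + sqrt(21083) ≈ 44849.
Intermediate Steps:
z = 15832 (z = -8 + 15840 = 15832)
u = sqrt(21083) (u = sqrt(6507 + 14576) = sqrt(21083) ≈ 145.20)
(u + 28872) + z = (sqrt(21083) + 28872) + 15832 = (28872 + sqrt(21083)) + 15832 = 44704 + sqrt(21083)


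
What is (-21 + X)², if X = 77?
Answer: 3136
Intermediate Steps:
(-21 + X)² = (-21 + 77)² = 56² = 3136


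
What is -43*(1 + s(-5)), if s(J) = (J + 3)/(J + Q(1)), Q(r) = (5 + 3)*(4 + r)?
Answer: -1419/35 ≈ -40.543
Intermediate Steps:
Q(r) = 32 + 8*r (Q(r) = 8*(4 + r) = 32 + 8*r)
s(J) = (3 + J)/(40 + J) (s(J) = (J + 3)/(J + (32 + 8*1)) = (3 + J)/(J + (32 + 8)) = (3 + J)/(J + 40) = (3 + J)/(40 + J))
-43*(1 + s(-5)) = -43*(1 + (3 - 5)/(40 - 5)) = -43*(1 - 2/35) = -43*33/35 = -1419/35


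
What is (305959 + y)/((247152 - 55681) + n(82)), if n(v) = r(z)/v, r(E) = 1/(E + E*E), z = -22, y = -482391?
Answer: -6683949888/7253687365 ≈ -0.92146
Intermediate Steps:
r(E) = 1/(E + E**2)
n(v) = 1/(462*v) (n(v) = (1/((-22)*(1 - 22)))/v = (-1/22/(-21))/v = (-1/22*(-1/21))/v = 1/(462*v))
(305959 + y)/((247152 - 55681) + n(82)) = (305959 - 482391)/((247152 - 55681) + (1/462)/82) = -176432/(191471 + (1/462)*(1/82)) = -176432/(191471 + 1/37884) = -176432/7253687365/37884 = -176432*37884/7253687365 = -6683949888/7253687365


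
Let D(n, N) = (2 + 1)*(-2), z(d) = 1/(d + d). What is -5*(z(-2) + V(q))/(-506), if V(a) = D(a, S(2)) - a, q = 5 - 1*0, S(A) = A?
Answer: -225/2024 ≈ -0.11117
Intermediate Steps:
q = 5 (q = 5 + 0 = 5)
z(d) = 1/(2*d)
D(n, N) = -6 (D(n, N) = 3*(-2) = -6)
V(a) = -6 - a
-5*(z(-2) + V(q))/(-506) = -5*((½)/(-2) + (-6 - 1*5))/(-506) = -5*((½)*(-½) + (-6 - 5))*(-1/506) = -5*(-¼ - 11)*(-1/506) = -5*(-45/4)*(-1/506) = (225/4)*(-1/506) = -225/2024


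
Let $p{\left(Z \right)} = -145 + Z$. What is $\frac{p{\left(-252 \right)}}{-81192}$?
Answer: $\frac{397}{81192} \approx 0.0048896$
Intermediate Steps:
$\frac{p{\left(-252 \right)}}{-81192} = \frac{-145 - 252}{-81192} = \left(-397\right) \left(- \frac{1}{81192}\right) = \frac{397}{81192}$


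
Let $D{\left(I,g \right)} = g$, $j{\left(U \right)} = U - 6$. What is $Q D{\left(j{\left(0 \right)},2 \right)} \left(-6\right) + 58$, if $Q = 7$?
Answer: $-26$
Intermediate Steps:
$j{\left(U \right)} = -6 + U$ ($j{\left(U \right)} = U - 6 = -6 + U$)
$Q D{\left(j{\left(0 \right)},2 \right)} \left(-6\right) + 58 = 7 \cdot 2 \left(-6\right) + 58 = 14 \left(-6\right) + 58 = -84 + 58 = -26$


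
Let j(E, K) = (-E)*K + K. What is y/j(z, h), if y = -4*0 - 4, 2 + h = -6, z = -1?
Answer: ¼ ≈ 0.25000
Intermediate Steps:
h = -8 (h = -2 - 6 = -8)
j(E, K) = K - E*K (j(E, K) = -E*K + K = K - E*K)
y = -4 (y = 0 - 4 = -4)
y/j(z, h) = -4*(-1/(8*(1 - 1*(-1)))) = -4*(-1/(8*(1 + 1))) = -4/((-8*2)) = -4/(-16) = -4*(-1/16) = ¼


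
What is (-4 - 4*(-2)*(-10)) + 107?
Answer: 23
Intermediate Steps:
(-4 - 4*(-2)*(-10)) + 107 = (-4 + 8*(-10)) + 107 = (-4 - 80) + 107 = -84 + 107 = 23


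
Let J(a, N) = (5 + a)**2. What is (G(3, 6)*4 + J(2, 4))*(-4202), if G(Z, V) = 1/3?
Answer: -634502/3 ≈ -2.1150e+5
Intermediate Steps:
G(Z, V) = 1/3
(G(3, 6)*4 + J(2, 4))*(-4202) = ((1/3)*4 + (5 + 2)**2)*(-4202) = (4/3 + 7**2)*(-4202) = (4/3 + 49)*(-4202) = (151/3)*(-4202) = -634502/3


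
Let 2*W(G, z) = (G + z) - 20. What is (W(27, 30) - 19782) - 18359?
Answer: -76245/2 ≈ -38123.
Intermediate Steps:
W(G, z) = -10 + G/2 + z/2 (W(G, z) = ((G + z) - 20)/2 = (-20 + G + z)/2 = -10 + G/2 + z/2)
(W(27, 30) - 19782) - 18359 = ((-10 + (½)*27 + (½)*30) - 19782) - 18359 = ((-10 + 27/2 + 15) - 19782) - 18359 = (37/2 - 19782) - 18359 = -39527/2 - 18359 = -76245/2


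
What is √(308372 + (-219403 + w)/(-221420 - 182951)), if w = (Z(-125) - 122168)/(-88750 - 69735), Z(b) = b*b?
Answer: 2*√316629986728221214163420855/64086737935 ≈ 555.31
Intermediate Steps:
Z(b) = b²
w = 106543/158485 (w = ((-125)² - 122168)/(-88750 - 69735) = (15625 - 122168)/(-158485) = -106543*(-1/158485) = 106543/158485 ≈ 0.67226)
√(308372 + (-219403 + w)/(-221420 - 182951)) = √(308372 + (-219403 + 106543/158485)/(-221420 - 182951)) = √(308372 - 34771977912/158485/(-404371)) = √(308372 - 34771977912/158485*(-1/404371)) = √(308372 + 34771977912/64086737935) = √(19762590322469732/64086737935) = 2*√316629986728221214163420855/64086737935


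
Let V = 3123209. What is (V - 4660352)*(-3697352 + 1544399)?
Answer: 3309396633279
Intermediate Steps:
(V - 4660352)*(-3697352 + 1544399) = (3123209 - 4660352)*(-3697352 + 1544399) = -1537143*(-2152953) = 3309396633279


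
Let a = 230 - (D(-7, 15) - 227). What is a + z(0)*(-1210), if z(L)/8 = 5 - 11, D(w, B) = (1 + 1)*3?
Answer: 58531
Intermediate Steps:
D(w, B) = 6 (D(w, B) = 2*3 = 6)
a = 451 (a = 230 - (6 - 227) = 230 - 1*(-221) = 230 + 221 = 451)
z(L) = -48 (z(L) = 8*(5 - 11) = 8*(-6) = -48)
a + z(0)*(-1210) = 451 - 48*(-1210) = 451 + 58080 = 58531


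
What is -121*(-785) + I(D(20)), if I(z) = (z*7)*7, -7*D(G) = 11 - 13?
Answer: 94999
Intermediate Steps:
D(G) = 2/7 (D(G) = -(11 - 13)/7 = -⅐*(-2) = 2/7)
I(z) = 49*z (I(z) = (7*z)*7 = 49*z)
-121*(-785) + I(D(20)) = -121*(-785) + 49*(2/7) = 94985 + 14 = 94999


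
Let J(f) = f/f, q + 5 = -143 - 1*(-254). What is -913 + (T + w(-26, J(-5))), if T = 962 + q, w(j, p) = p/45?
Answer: 6976/45 ≈ 155.02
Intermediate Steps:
q = 106 (q = -5 + (-143 - 1*(-254)) = -5 + (-143 + 254) = -5 + 111 = 106)
J(f) = 1
w(j, p) = p/45 (w(j, p) = p*(1/45) = p/45)
T = 1068 (T = 962 + 106 = 1068)
-913 + (T + w(-26, J(-5))) = -913 + (1068 + (1/45)*1) = -913 + (1068 + 1/45) = -913 + 48061/45 = 6976/45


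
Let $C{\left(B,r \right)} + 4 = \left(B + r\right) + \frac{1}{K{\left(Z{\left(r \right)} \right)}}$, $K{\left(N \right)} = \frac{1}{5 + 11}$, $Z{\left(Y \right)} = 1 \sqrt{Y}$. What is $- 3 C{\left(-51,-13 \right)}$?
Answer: $156$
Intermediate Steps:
$Z{\left(Y \right)} = \sqrt{Y}$
$K{\left(N \right)} = \frac{1}{16}$
$C{\left(B,r \right)} = 12 + B + r$ ($C{\left(B,r \right)} = -4 + \left(\left(B + r\right) + \frac{1}{\frac{1}{16}}\right) = -4 + \left(\left(B + r\right) + 16\right) = -4 + \left(16 + B + r\right) = 12 + B + r$)
$- 3 C{\left(-51,-13 \right)} = - 3 \left(12 - 51 - 13\right) = \left(-3\right) \left(-52\right) = 156$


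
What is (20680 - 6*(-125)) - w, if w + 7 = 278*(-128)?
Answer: 57021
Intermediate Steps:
w = -35591 (w = -7 + 278*(-128) = -7 - 35584 = -35591)
(20680 - 6*(-125)) - w = (20680 - 6*(-125)) - 1*(-35591) = (20680 - 1*(-750)) + 35591 = (20680 + 750) + 35591 = 21430 + 35591 = 57021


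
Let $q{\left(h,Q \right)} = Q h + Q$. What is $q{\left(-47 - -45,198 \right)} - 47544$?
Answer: $-47742$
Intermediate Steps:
$q{\left(h,Q \right)} = Q + Q h$
$q{\left(-47 - -45,198 \right)} - 47544 = 198 \left(1 - 2\right) - 47544 = 198 \left(-1\right) - 47544 = -198 - 47544 = -47742$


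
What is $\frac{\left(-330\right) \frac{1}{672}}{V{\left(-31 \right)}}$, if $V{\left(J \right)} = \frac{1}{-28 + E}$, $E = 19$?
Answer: $\frac{495}{112} \approx 4.4196$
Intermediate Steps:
$V{\left(J \right)} = - \frac{1}{9}$ ($V{\left(J \right)} = \frac{1}{-28 + 19} = \frac{1}{-9} = - \frac{1}{9}$)
$\frac{\left(-330\right) \frac{1}{672}}{V{\left(-31 \right)}} = \frac{\left(-330\right) \frac{1}{672}}{- \frac{1}{9}} = \left(-330\right) \frac{1}{672} \left(-9\right) = \left(- \frac{55}{112}\right) \left(-9\right) = \frac{495}{112}$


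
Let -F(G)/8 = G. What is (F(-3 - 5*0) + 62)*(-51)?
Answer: -4386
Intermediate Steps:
F(G) = -8*G
(F(-3 - 5*0) + 62)*(-51) = (-8*(-3 - 5*0) + 62)*(-51) = (-8*(-3 + 0) + 62)*(-51) = (-8*(-3) + 62)*(-51) = (24 + 62)*(-51) = 86*(-51) = -4386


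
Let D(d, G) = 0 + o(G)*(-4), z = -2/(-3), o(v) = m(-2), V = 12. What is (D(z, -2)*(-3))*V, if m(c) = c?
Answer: -288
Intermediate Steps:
o(v) = -2
z = ⅔ (z = -2*(-⅓) = ⅔ ≈ 0.66667)
D(d, G) = 8 (D(d, G) = 0 - 2*(-4) = 0 + 8 = 8)
(D(z, -2)*(-3))*V = (8*(-3))*12 = -24*12 = -288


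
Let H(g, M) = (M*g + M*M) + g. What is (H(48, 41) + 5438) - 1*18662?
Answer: -9527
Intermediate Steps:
H(g, M) = g + M**2 + M*g (H(g, M) = (M*g + M**2) + g = (M**2 + M*g) + g = g + M**2 + M*g)
(H(48, 41) + 5438) - 1*18662 = ((48 + 41**2 + 41*48) + 5438) - 1*18662 = ((48 + 1681 + 1968) + 5438) - 18662 = (3697 + 5438) - 18662 = 9135 - 18662 = -9527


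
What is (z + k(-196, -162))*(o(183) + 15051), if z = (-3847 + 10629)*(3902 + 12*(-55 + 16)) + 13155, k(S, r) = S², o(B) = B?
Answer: 355576169406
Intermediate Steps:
z = 23302543 (z = 6782*(3902 + 12*(-39)) + 13155 = 6782*(3902 - 468) + 13155 = 6782*3434 + 13155 = 23289388 + 13155 = 23302543)
(z + k(-196, -162))*(o(183) + 15051) = (23302543 + (-196)²)*(183 + 15051) = (23302543 + 38416)*15234 = 23340959*15234 = 355576169406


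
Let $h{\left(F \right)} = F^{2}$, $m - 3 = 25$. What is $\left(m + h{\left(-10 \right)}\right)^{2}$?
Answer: $16384$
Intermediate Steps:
$m = 28$ ($m = 3 + 25 = 28$)
$\left(m + h{\left(-10 \right)}\right)^{2} = \left(28 + \left(-10\right)^{2}\right)^{2} = \left(28 + 100\right)^{2} = 128^{2} = 16384$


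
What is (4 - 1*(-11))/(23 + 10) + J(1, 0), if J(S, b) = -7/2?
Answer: -67/22 ≈ -3.0455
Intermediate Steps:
J(S, b) = -7/2 (J(S, b) = -7*½ = -7/2)
(4 - 1*(-11))/(23 + 10) + J(1, 0) = (4 - 1*(-11))/(23 + 10) - 7/2 = (4 + 11)/33 - 7/2 = (1/33)*15 - 7/2 = 5/11 - 7/2 = -67/22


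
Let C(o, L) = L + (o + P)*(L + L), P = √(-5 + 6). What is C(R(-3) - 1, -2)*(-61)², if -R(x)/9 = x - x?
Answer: -7442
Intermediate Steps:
P = 1 (P = √1 = 1)
R(x) = 0 (R(x) = -9*(x - x) = -9*0 = 0)
C(o, L) = L + 2*L*(1 + o) (C(o, L) = L + (o + 1)*(L + L) = L + (1 + o)*(2*L) = L + 2*L*(1 + o))
C(R(-3) - 1, -2)*(-61)² = -2*(3 + 2*(0 - 1))*(-61)² = -2*(3 + 2*(-1))*3721 = -2*(3 - 2)*3721 = -2*1*3721 = -2*3721 = -7442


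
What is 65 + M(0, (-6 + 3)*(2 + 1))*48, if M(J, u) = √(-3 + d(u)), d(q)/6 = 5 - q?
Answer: 497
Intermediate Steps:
d(q) = 30 - 6*q (d(q) = 6*(5 - q) = 30 - 6*q)
M(J, u) = √(27 - 6*u) (M(J, u) = √(-3 + (30 - 6*u)) = √(27 - 6*u))
65 + M(0, (-6 + 3)*(2 + 1))*48 = 65 + √(27 - 6*(-6 + 3)*(2 + 1))*48 = 65 + √(27 - (-18)*3)*48 = 65 + √(27 - 6*(-9))*48 = 65 + √(27 + 54)*48 = 65 + √81*48 = 65 + 9*48 = 65 + 432 = 497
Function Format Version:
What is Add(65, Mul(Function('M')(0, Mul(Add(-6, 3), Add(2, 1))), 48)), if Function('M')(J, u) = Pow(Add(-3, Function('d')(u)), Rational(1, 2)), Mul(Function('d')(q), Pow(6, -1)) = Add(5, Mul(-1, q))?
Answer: 497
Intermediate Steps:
Function('d')(q) = Add(30, Mul(-6, q)) (Function('d')(q) = Mul(6, Add(5, Mul(-1, q))) = Add(30, Mul(-6, q)))
Function('M')(J, u) = Pow(Add(27, Mul(-6, u)), Rational(1, 2)) (Function('M')(J, u) = Pow(Add(-3, Add(30, Mul(-6, u))), Rational(1, 2)) = Pow(Add(27, Mul(-6, u)), Rational(1, 2)))
Add(65, Mul(Function('M')(0, Mul(Add(-6, 3), Add(2, 1))), 48)) = Add(65, Mul(Pow(Add(27, Mul(-6, Mul(Add(-6, 3), Add(2, 1)))), Rational(1, 2)), 48)) = Add(65, Mul(Pow(Add(27, Mul(-6, Mul(-3, 3))), Rational(1, 2)), 48)) = Add(65, Mul(Pow(Add(27, Mul(-6, -9)), Rational(1, 2)), 48)) = Add(65, Mul(Pow(Add(27, 54), Rational(1, 2)), 48)) = Add(65, Mul(Pow(81, Rational(1, 2)), 48)) = Add(65, Mul(9, 48)) = Add(65, 432) = 497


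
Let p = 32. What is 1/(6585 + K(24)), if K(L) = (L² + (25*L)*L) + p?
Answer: 1/21593 ≈ 4.6311e-5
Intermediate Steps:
K(L) = 32 + 26*L² (K(L) = (L² + (25*L)*L) + 32 = (L² + 25*L²) + 32 = 26*L² + 32 = 32 + 26*L²)
1/(6585 + K(24)) = 1/(6585 + (32 + 26*24²)) = 1/(6585 + (32 + 26*576)) = 1/(6585 + (32 + 14976)) = 1/(6585 + 15008) = 1/21593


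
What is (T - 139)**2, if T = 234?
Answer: 9025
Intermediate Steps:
(T - 139)**2 = (234 - 139)**2 = 95**2 = 9025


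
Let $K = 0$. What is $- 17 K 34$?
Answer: $0$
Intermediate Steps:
$- 17 K 34 = \left(-17\right) 0 \cdot 34 = 0 \cdot 34 = 0$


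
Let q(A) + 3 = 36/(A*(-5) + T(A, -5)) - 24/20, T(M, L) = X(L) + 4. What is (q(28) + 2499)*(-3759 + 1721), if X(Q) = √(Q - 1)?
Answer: -235154087892/46255 + 36684*I*√6/9251 ≈ -5.0839e+6 + 9.7132*I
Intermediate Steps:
X(Q) = √(-1 + Q)
T(M, L) = 4 + √(-1 + L) (T(M, L) = √(-1 + L) + 4 = 4 + √(-1 + L))
q(A) = -21/5 + 36/(4 - 5*A + I*√6) (q(A) = -3 + (36/(A*(-5) + (4 + √(-1 - 5))) - 24/20) = -3 + (36/(-5*A + (4 + √(-6))) - 24*1/20) = -3 + (36/(-5*A + (4 + I*√6)) - 6/5) = -3 + (36/(4 - 5*A + I*√6) - 6/5) = -3 + (-6/5 + 36/(4 - 5*A + I*√6)) = -21/5 + 36/(4 - 5*A + I*√6))
(q(28) + 2499)*(-3759 + 1721) = (3*(32 + 35*28 - 7*I*√6)/(5*(4 - 5*28 + I*√6)) + 2499)*(-3759 + 1721) = (3*(32 + 980 - 7*I*√6)/(5*(4 - 140 + I*√6)) + 2499)*(-2038) = (3*(1012 - 7*I*√6)/(5*(-136 + I*√6)) + 2499)*(-2038) = (2499 + 3*(1012 - 7*I*√6)/(5*(-136 + I*√6)))*(-2038) = -5092962 - 6114*(1012 - 7*I*√6)/(5*(-136 + I*√6))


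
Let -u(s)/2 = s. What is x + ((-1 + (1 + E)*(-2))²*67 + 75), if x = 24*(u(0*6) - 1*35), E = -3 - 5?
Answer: 10558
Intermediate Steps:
E = -8
u(s) = -2*s
x = -840 (x = 24*(-0*6 - 1*35) = 24*(-2*0 - 35) = 24*(0 - 35) = 24*(-35) = -840)
x + ((-1 + (1 + E)*(-2))²*67 + 75) = -840 + ((-1 + (1 - 8)*(-2))²*67 + 75) = -840 + ((-1 - 7*(-2))²*67 + 75) = -840 + ((-1 + 14)²*67 + 75) = -840 + (13²*67 + 75) = -840 + (169*67 + 75) = -840 + (11323 + 75) = -840 + 11398 = 10558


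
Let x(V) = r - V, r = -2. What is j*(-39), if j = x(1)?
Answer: 117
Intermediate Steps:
x(V) = -2 - V
j = -3 (j = -2 - 1*1 = -2 - 1 = -3)
j*(-39) = -3*(-39) = 117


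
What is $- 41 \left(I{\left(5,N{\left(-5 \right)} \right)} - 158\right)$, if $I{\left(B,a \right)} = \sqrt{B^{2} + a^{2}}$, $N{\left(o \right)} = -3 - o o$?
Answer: $6478 - 41 \sqrt{809} \approx 5311.8$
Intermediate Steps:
$N{\left(o \right)} = -3 - o^{2}$
$- 41 \left(I{\left(5,N{\left(-5 \right)} \right)} - 158\right) = - 41 \left(\sqrt{5^{2} + \left(-3 - \left(-5\right)^{2}\right)^{2}} - 158\right) = - 41 \left(\sqrt{25 + \left(-3 - 25\right)^{2}} - 158\right) = - 41 \left(\sqrt{25 + \left(-28\right)^{2}} - 158\right) = - 41 \left(\sqrt{25 + 784} - 158\right) = - 41 \left(\sqrt{809} - 158\right) = - 41 \left(-158 + \sqrt{809}\right) = 6478 - 41 \sqrt{809}$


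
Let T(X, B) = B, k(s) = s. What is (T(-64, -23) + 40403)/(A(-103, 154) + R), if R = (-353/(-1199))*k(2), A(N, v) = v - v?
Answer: 24207810/353 ≈ 68577.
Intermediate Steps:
A(N, v) = 0
R = 706/1199 (R = -353/(-1199)*2 = -353*(-1/1199)*2 = (353/1199)*2 = 706/1199 ≈ 0.58882)
(T(-64, -23) + 40403)/(A(-103, 154) + R) = (-23 + 40403)/(0 + 706/1199) = 40380/(706/1199) = 40380*(1199/706) = 24207810/353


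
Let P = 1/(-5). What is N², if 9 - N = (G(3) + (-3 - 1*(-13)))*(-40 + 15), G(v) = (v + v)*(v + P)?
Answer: 461041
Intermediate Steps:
P = -⅕ (P = 1*(-⅕) = -⅕ ≈ -0.20000)
G(v) = 2*v*(-⅕ + v) (G(v) = (v + v)*(v - ⅕) = (2*v)*(-⅕ + v) = 2*v*(-⅕ + v))
N = 679 (N = 9 - ((⅖)*3*(-1 + 5*3) + (-3 - 1*(-13)))*(-40 + 15) = 9 - ((⅖)*3*(-1 + 15) + (-3 + 13))*(-25) = 9 - ((⅖)*3*14 + 10)*(-25) = 9 - (84/5 + 10)*(-25) = 9 - 134*(-25)/5 = 9 - 1*(-670) = 9 + 670 = 679)
N² = 679² = 461041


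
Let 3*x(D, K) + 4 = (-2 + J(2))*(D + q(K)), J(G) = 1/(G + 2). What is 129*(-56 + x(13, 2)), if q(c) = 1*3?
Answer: -8600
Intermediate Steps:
q(c) = 3
J(G) = 1/(2 + G)
x(D, K) = -37/12 - 7*D/12 (x(D, K) = -4/3 + ((-2 + 1/(2 + 2))*(D + 3))/3 = -4/3 + ((-2 + 1/4)*(3 + D))/3 = -4/3 + ((-2 + ¼)*(3 + D))/3 = -4/3 + (-7*(3 + D)/4)/3 = -4/3 + (-21/4 - 7*D/4)/3 = -4/3 + (-7/4 - 7*D/12) = -37/12 - 7*D/12)
129*(-56 + x(13, 2)) = 129*(-56 + (-37/12 - 7/12*13)) = 129*(-56 + (-37/12 - 91/12)) = 129*(-56 - 32/3) = 129*(-200/3) = -8600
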